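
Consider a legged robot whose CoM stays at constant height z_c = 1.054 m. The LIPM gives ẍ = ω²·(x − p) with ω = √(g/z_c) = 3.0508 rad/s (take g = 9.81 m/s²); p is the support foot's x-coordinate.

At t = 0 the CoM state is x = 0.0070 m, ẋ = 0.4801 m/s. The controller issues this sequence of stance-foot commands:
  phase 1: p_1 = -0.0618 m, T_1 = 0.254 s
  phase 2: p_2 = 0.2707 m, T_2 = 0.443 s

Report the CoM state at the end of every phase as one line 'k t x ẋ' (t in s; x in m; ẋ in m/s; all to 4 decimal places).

1 0.2540 0.1632 0.8110
2 0.6970 0.5283 1.0807

phase 1: p=-0.0618, T=0.254, ωT=0.774903, cosh=1.315565, sinh=0.854817; start (x,ẋ)=(0.007000, 0.480100) → end (x,ẋ)=(0.163232, 0.811025)
phase 2: p=0.2707, T=0.443, ωT=1.351504, cosh=2.061042, sinh=1.802191; start (x,ẋ)=(0.163232, 0.811025) → end (x,ẋ)=(0.528299, 1.080684)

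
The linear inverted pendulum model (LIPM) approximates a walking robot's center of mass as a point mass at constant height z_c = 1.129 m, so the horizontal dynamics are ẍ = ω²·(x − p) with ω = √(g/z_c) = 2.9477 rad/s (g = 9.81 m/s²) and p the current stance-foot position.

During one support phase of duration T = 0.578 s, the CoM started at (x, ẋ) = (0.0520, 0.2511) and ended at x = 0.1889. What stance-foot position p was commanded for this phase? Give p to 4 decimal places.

p = 0.1006

ωT = 2.9477·0.578 = 1.703771; cosh(ωT) = 2.838311, sinh(ωT) = 2.656315
x(T) = p + (x₀−p)·cosh(ωT) + (ẋ₀/ω)·sinh(ωT) ⇒ p·(1 − cosh) = x(T) − x₀·cosh − (ẋ₀/ω)·sinh
numerator   = 0.1889 − (0.0520)·2.838311 − (0.2511/2.9477)·2.656315 = -0.184971
denominator = 1 − 2.838311 = -1.838311
p = -0.184971 / -1.838311 = 0.1006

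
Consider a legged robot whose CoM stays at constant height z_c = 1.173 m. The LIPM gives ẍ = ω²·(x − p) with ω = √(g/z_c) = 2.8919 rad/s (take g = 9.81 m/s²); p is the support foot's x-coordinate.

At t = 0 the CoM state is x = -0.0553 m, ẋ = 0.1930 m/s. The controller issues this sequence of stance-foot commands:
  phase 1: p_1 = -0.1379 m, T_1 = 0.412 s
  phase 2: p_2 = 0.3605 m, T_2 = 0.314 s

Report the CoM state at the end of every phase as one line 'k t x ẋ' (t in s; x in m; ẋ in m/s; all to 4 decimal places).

phase 1: p=-0.1379, T=0.412, ωT=1.191463, cosh=1.797835, sinh=1.494058; start (x,ẋ)=(-0.055300, 0.193000) → end (x,ẋ)=(0.110312, 0.703869)
phase 2: p=0.3605, T=0.314, ωT=0.908057, cosh=1.441403, sinh=1.038096; start (x,ẋ)=(0.110312, 0.703869) → end (x,ẋ)=(0.252544, 0.263477)

1 0.4120 0.1103 0.7039
2 0.7260 0.2525 0.2635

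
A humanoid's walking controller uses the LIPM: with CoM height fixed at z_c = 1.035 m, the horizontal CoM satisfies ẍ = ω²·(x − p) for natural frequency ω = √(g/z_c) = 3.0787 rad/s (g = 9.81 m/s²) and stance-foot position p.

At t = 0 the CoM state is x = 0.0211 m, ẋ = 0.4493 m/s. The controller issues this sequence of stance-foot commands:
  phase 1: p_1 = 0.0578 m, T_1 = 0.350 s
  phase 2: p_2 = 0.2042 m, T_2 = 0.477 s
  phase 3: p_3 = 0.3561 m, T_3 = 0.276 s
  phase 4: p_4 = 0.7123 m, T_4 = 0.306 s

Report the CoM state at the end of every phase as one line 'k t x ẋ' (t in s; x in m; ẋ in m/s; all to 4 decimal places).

phase 1: p=0.0578, T=0.350, ωT=1.077545, cosh=1.638945, sinh=1.298514; start (x,ẋ)=(0.021100, 0.449300) → end (x,ẋ)=(0.187154, 0.589661)
phase 2: p=0.2042, T=0.477, ωT=1.468540, cosh=2.286575, sinh=2.056314; start (x,ẋ)=(0.187154, 0.589661) → end (x,ẋ)=(0.559066, 1.240387)
phase 3: p=0.3561, T=0.276, ωT=0.849721, cosh=1.383264, sinh=0.955730; start (x,ẋ)=(0.559066, 1.240387) → end (x,ẋ)=(1.021913, 2.312993)
phase 4: p=0.7123, T=0.306, ωT=0.942082, cosh=1.477566, sinh=1.087751; start (x,ẋ)=(1.021913, 2.312993) → end (x,ẋ)=(1.986990, 4.454453)

1 0.3500 0.1872 0.5897
2 0.8270 0.5591 1.2404
3 1.1030 1.0219 2.3130
4 1.4090 1.9870 4.4545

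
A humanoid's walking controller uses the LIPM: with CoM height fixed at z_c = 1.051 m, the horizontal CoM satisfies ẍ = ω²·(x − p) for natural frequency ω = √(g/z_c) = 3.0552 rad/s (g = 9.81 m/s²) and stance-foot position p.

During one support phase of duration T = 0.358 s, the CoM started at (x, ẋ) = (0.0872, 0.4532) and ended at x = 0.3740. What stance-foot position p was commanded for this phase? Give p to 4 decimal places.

ωT = 3.0552·0.358 = 1.093762; cosh(ωT) = 1.660219, sinh(ωT) = 1.325265
x(T) = p + (x₀−p)·cosh(ωT) + (ẋ₀/ω)·sinh(ωT) ⇒ p·(1 − cosh) = x(T) − x₀·cosh − (ẋ₀/ω)·sinh
numerator   = 0.3740 − (0.0872)·1.660219 − (0.4532/3.0552)·1.325265 = 0.032643
denominator = 1 − 1.660219 = -0.660219
p = 0.032643 / -0.660219 = -0.0494

p = -0.0494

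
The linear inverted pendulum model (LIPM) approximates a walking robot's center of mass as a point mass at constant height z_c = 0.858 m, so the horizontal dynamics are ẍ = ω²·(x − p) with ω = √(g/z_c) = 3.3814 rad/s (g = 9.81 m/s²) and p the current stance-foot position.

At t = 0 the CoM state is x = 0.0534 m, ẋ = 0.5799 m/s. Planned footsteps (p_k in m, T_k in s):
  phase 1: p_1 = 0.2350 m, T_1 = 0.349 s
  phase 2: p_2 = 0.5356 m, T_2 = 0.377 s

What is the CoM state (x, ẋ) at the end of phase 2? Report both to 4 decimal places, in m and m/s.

phase 1: p=0.2350, T=0.349, ωT=1.180109, cosh=1.780987, sinh=1.473741; start (x,ẋ)=(0.053400, 0.579900) → end (x,ẋ)=(0.164315, 0.127825)
phase 2: p=0.5356, T=0.377, ωT=1.274788, cosh=1.928716, sinh=1.649226; start (x,ẋ)=(0.164315, 0.127825) → end (x,ẋ)=(-0.118158, -1.824003)

x = -0.1182, ẋ = -1.8240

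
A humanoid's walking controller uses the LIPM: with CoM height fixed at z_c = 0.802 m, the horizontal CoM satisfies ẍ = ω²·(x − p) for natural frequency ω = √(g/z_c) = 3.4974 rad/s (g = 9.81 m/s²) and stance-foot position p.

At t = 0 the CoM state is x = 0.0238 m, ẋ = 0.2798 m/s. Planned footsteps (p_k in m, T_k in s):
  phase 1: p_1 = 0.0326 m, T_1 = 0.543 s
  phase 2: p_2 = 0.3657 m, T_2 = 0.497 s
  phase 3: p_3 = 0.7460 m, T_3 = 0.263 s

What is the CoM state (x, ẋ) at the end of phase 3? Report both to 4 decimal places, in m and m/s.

phase 1: p=0.0326, T=0.543, ωT=1.899088, cosh=3.414753, sinh=3.265048; start (x,ẋ)=(0.023800, 0.279800) → end (x,ẋ)=(0.263761, 0.854959)
phase 2: p=0.3657, T=0.497, ωT=1.738208, cosh=2.931489, sinh=2.755653; start (x,ẋ)=(0.263761, 0.854959) → end (x,ẋ)=(0.740503, 1.523858)
phase 3: p=0.7460, T=0.263, ωT=0.919816, cosh=1.453711, sinh=1.055118; start (x,ẋ)=(0.740503, 1.523858) → end (x,ẋ)=(1.197737, 2.194965)

x = 1.1977, ẋ = 2.1950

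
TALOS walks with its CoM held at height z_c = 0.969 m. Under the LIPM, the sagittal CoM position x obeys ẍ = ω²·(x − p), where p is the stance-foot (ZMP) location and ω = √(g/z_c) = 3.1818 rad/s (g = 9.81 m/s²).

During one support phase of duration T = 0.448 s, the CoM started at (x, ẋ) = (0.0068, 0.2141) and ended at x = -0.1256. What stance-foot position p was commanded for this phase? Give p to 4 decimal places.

p = 0.2270

ωT = 3.1818·0.448 = 1.425446; cosh(ωT) = 2.200058, sinh(ωT) = 1.959657
x(T) = p + (x₀−p)·cosh(ωT) + (ẋ₀/ω)·sinh(ωT) ⇒ p·(1 − cosh) = x(T) − x₀·cosh − (ẋ₀/ω)·sinh
numerator   = -0.1256 − (0.0068)·2.200058 − (0.2141/3.1818)·1.959657 = -0.272424
denominator = 1 − 2.200058 = -1.200058
p = -0.272424 / -1.200058 = 0.2270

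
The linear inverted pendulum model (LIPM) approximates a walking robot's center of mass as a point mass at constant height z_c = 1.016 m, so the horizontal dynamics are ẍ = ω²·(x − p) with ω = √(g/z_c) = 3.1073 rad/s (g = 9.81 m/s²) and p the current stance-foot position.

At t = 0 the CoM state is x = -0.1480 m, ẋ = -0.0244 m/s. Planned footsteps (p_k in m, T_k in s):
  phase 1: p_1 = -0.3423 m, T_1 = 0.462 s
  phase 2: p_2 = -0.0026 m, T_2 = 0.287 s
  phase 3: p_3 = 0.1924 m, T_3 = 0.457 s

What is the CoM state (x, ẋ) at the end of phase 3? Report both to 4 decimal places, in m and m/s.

phase 1: p=-0.3423, T=0.462, ωT=1.435573, cosh=2.220015, sinh=1.982036; start (x,ẋ)=(-0.148000, -0.024400) → end (x,ẋ)=(0.073485, 1.142482)
phase 2: p=-0.0026, T=0.287, ωT=0.891795, cosh=1.424712, sinh=1.014793; start (x,ẋ)=(0.073485, 1.142482) → end (x,ẋ)=(0.478915, 1.867625)
phase 3: p=0.1924, T=0.457, ωT=1.420036, cosh=2.189488, sinh=1.947782; start (x,ẋ)=(0.478915, 1.867625) → end (x,ẋ)=(1.990424, 5.823229)

x = 1.9904, ẋ = 5.8232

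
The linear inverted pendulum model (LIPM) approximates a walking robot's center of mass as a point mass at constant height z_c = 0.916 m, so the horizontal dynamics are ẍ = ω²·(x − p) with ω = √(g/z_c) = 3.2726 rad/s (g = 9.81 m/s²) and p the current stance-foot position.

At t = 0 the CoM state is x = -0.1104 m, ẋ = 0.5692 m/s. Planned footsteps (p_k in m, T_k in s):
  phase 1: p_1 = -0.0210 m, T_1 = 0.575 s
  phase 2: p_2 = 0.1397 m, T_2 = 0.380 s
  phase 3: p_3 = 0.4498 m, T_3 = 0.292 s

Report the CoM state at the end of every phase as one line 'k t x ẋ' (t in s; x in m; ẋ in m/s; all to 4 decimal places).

phase 1: p=-0.0210, T=0.575, ωT=1.881745, cosh=3.358637, sinh=3.206313; start (x,ẋ)=(-0.110400, 0.569200) → end (x,ẋ)=(0.236409, 0.973664)
phase 2: p=0.1397, T=0.380, ωT=1.243588, cosh=1.878191, sinh=1.589843; start (x,ẋ)=(0.236409, 0.973664) → end (x,ẋ)=(0.794347, 2.331894)
phase 3: p=0.4498, T=0.292, ωT=0.955599, cosh=1.492405, sinh=1.107823; start (x,ẋ)=(0.794347, 2.331894) → end (x,ẋ)=(1.753385, 4.729275)

1 0.5750 0.2364 0.9737
2 0.9550 0.7943 2.3319
3 1.2470 1.7534 4.7293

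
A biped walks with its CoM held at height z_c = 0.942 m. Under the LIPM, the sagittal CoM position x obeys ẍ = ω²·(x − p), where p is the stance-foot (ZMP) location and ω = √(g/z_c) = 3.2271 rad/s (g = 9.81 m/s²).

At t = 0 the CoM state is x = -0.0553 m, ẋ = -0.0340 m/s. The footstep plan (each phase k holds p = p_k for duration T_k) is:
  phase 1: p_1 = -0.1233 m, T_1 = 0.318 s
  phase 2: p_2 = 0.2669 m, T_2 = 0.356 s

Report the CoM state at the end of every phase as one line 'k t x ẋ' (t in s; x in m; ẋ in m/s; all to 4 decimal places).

phase 1: p=-0.1233, T=0.318, ωT=1.026218, cosh=1.574426, sinh=1.216066; start (x,ẋ)=(-0.055300, -0.034000) → end (x,ẋ)=(-0.029051, 0.213326)
phase 2: p=0.2669, T=0.356, ωT=1.148848, cosh=1.735779, sinh=1.418777; start (x,ẋ)=(-0.029051, 0.213326) → end (x,ẋ)=(-0.153018, -0.984736)

1 0.3180 -0.0291 0.2133
2 0.6740 -0.1530 -0.9847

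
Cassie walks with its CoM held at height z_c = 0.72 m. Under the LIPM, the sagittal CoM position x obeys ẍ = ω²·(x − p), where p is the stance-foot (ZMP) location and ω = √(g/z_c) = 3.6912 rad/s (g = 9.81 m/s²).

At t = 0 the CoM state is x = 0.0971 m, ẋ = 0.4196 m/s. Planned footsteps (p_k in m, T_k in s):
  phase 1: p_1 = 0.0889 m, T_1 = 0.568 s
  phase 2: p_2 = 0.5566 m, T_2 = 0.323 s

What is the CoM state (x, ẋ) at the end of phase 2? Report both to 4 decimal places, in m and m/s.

x = 1.3471, ẋ = 3.4565

phase 1: p=0.0889, T=0.568, ωT=2.096602, cosh=4.130669, sinh=4.007796; start (x,ẋ)=(0.097100, 0.419600) → end (x,ẋ)=(0.578361, 1.854536)
phase 2: p=0.5566, T=0.323, ωT=1.192258, cosh=1.799023, sinh=1.495488; start (x,ẋ)=(0.578361, 1.854536) → end (x,ẋ)=(1.347112, 3.456475)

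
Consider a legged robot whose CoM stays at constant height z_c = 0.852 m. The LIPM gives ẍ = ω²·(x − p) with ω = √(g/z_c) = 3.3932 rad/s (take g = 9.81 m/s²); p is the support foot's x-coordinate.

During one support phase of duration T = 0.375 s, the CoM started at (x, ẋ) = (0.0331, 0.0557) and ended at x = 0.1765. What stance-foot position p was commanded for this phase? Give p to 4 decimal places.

p = -0.0928

ωT = 3.3932·0.375 = 1.272450; cosh(ωT) = 1.924866, sinh(ωT) = 1.644721
x(T) = p + (x₀−p)·cosh(ωT) + (ẋ₀/ω)·sinh(ωT) ⇒ p·(1 − cosh) = x(T) − x₀·cosh − (ẋ₀/ω)·sinh
numerator   = 0.1765 − (0.0331)·1.924866 − (0.0557/3.3932)·1.644721 = 0.085789
denominator = 1 − 1.924866 = -0.924866
p = 0.085789 / -0.924866 = -0.0928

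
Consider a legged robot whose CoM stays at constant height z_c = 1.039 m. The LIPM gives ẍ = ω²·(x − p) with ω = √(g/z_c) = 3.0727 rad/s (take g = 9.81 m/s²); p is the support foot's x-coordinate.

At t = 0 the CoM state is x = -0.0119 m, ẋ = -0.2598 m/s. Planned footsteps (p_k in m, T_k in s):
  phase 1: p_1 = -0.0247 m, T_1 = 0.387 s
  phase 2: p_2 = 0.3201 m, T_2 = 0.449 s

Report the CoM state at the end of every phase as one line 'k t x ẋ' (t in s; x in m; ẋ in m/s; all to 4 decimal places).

phase 1: p=-0.0247, T=0.387, ωT=1.189135, cosh=1.794362, sinh=1.489877; start (x,ẋ)=(-0.011900, -0.259800) → end (x,ẋ)=(-0.127703, -0.407577)
phase 2: p=0.3201, T=0.449, ωT=1.379642, cosh=2.112574, sinh=1.860906; start (x,ẋ)=(-0.127703, -0.407577) → end (x,ẋ)=(-0.872756, -3.421577)

1 0.3870 -0.1277 -0.4076
2 0.8360 -0.8728 -3.4216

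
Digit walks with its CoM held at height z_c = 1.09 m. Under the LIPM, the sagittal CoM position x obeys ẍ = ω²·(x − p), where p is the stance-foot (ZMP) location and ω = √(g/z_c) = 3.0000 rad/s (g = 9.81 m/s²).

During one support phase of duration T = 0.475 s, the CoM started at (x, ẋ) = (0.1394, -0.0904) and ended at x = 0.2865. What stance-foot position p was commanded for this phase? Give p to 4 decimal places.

p = -0.0325

ωT = 3.0000·0.475 = 1.425000; cosh(ωT) = 2.199183, sinh(ωT) = 1.958675
x(T) = p + (x₀−p)·cosh(ωT) + (ẋ₀/ω)·sinh(ωT) ⇒ p·(1 − cosh) = x(T) − x₀·cosh − (ẋ₀/ω)·sinh
numerator   = 0.2865 − (0.1394)·2.199183 − (-0.0904/3.0000)·1.958675 = 0.038955
denominator = 1 − 2.199183 = -1.199183
p = 0.038955 / -1.199183 = -0.0325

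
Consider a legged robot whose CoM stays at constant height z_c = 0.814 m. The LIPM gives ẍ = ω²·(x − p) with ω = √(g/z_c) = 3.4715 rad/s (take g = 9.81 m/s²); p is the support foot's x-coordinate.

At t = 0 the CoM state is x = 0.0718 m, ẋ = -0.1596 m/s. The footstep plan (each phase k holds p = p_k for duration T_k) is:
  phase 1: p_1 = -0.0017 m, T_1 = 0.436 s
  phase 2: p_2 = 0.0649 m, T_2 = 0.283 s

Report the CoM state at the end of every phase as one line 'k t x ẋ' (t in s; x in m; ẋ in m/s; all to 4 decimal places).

1 0.4360 0.0740 0.1714
2 0.7190 0.1354 0.2972

phase 1: p=-0.0017, T=0.436, ωT=1.513574, cosh=2.381530, sinh=2.161408; start (x,ẋ)=(0.071800, -0.159600) → end (x,ẋ)=(0.073973, 0.171402)
phase 2: p=0.0649, T=0.283, ωT=0.982434, cosh=1.522675, sinh=1.148276; start (x,ẋ)=(0.073973, 0.171402) → end (x,ẋ)=(0.135411, 0.297158)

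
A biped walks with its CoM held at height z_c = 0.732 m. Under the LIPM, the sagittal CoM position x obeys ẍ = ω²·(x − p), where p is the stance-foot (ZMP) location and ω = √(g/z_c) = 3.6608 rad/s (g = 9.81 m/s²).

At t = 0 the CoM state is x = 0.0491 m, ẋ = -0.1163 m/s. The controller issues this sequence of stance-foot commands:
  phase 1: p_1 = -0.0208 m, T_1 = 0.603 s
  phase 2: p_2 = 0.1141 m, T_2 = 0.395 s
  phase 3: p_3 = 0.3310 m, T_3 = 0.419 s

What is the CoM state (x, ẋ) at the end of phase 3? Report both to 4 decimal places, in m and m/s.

x = 1.8865, ẋ = 5.8886

phase 1: p=-0.0208, T=0.603, ωT=2.207462, cosh=4.601297, sinh=4.491317; start (x,ẋ)=(0.049100, -0.116300) → end (x,ẋ)=(0.158146, 0.614152)
phase 2: p=0.1141, T=0.395, ωT=1.446016, cosh=2.240835, sinh=2.005329; start (x,ẋ)=(0.158146, 0.614152) → end (x,ẋ)=(0.549222, 1.699559)
phase 3: p=0.3310, T=0.419, ωT=1.533875, cosh=2.425903, sinh=2.210205; start (x,ẋ)=(0.549222, 1.699559) → end (x,ẋ)=(1.886494, 5.888630)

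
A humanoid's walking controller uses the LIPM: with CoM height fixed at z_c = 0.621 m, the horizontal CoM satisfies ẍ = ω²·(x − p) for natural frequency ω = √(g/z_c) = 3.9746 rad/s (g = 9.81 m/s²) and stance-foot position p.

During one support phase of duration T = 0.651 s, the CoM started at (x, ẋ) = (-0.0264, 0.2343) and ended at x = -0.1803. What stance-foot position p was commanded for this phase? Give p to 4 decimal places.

ωT = 3.9746·0.651 = 2.587465; cosh(ωT) = 6.685614, sinh(ωT) = 6.610404
x(T) = p + (x₀−p)·cosh(ωT) + (ẋ₀/ω)·sinh(ωT) ⇒ p·(1 − cosh) = x(T) − x₀·cosh − (ẋ₀/ω)·sinh
numerator   = -0.1803 − (-0.0264)·6.685614 − (0.2343/3.9746)·6.610404 = -0.393479
denominator = 1 − 6.685614 = -5.685614
p = -0.393479 / -5.685614 = 0.0692

p = 0.0692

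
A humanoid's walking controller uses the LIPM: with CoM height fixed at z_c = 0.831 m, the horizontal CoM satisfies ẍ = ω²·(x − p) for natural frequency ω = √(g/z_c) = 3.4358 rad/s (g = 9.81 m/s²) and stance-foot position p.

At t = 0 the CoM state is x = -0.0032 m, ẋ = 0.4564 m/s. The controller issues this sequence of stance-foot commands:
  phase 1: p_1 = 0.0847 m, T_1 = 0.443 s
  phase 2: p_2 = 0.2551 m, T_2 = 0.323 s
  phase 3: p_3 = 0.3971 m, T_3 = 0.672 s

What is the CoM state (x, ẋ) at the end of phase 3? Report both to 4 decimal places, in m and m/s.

phase 1: p=0.0847, T=0.443, ωT=1.522059, cosh=2.399956, sinh=2.181695; start (x,ẋ)=(-0.003200, 0.456400) → end (x,ẋ)=(0.163553, 0.436453)
phase 2: p=0.2551, T=0.323, ωT=1.109763, cosh=1.681639, sinh=1.352002; start (x,ẋ)=(0.163553, 0.436453) → end (x,ẋ)=(0.272897, 0.308701)
phase 3: p=0.3971, T=0.672, ωT=2.308858, cosh=5.081148, sinh=4.981774; start (x,ẋ)=(0.272897, 0.308701) → end (x,ẋ)=(0.213609, -0.557353)

x = 0.2136, ẋ = -0.5574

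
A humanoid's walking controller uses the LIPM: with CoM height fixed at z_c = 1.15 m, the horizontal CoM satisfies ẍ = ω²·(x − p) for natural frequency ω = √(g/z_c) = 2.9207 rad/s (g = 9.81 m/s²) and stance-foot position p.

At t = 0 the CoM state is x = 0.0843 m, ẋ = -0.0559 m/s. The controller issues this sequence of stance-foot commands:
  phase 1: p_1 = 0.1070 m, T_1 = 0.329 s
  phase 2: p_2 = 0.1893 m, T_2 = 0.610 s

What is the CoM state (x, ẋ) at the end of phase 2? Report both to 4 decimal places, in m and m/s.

phase 1: p=0.1070, T=0.329, ωT=0.960910, cosh=1.498310, sinh=1.115765; start (x,ẋ)=(0.084300, -0.055900) → end (x,ẋ)=(0.051633, -0.157731)
phase 2: p=0.1893, T=0.610, ωT=1.781627, cosh=3.053938, sinh=2.885574; start (x,ẋ)=(0.051633, -0.157731) → end (x,ẋ)=(-0.386959, -1.641939)

x = -0.3870, ẋ = -1.6419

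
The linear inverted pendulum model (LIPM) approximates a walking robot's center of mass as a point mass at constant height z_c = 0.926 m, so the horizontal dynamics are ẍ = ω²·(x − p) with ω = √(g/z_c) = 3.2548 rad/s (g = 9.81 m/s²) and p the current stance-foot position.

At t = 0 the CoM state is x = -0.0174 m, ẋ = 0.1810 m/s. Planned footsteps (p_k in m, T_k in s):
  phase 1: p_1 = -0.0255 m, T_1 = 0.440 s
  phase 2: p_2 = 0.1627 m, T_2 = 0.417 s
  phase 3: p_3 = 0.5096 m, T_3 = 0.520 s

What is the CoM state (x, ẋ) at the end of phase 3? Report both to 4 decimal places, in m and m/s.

phase 1: p=-0.0255, T=0.440, ωT=1.432112, cosh=2.213169, sinh=1.974365; start (x,ẋ)=(-0.017400, 0.181000) → end (x,ẋ)=(0.102221, 0.452636)
phase 2: p=0.1627, T=0.417, ωT=1.357252, cosh=2.071433, sinh=1.814066; start (x,ẋ)=(0.102221, 0.452636) → end (x,ẋ)=(0.289700, 0.580513)
phase 3: p=0.5096, T=0.520, ωT=1.692496, cosh=2.808542, sinh=2.624483; start (x,ẋ)=(0.289700, 0.580513) → end (x,ẋ)=(0.360093, -0.248029)

x = 0.3601, ẋ = -0.2480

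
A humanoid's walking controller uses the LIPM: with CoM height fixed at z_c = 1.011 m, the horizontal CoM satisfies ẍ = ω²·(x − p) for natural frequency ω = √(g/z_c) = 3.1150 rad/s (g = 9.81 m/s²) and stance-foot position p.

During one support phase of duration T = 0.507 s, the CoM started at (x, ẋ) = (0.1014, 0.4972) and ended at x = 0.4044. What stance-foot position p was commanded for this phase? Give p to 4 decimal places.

p = 0.1457

ωT = 3.1150·0.507 = 1.579305; cosh(ωT) = 2.528851, sinh(ωT) = 2.322732
x(T) = p + (x₀−p)·cosh(ωT) + (ẋ₀/ω)·sinh(ωT) ⇒ p·(1 − cosh) = x(T) − x₀·cosh − (ẋ₀/ω)·sinh
numerator   = 0.4044 − (0.1014)·2.528851 − (0.4972/3.1150)·2.322732 = -0.222768
denominator = 1 − 2.528851 = -1.528851
p = -0.222768 / -1.528851 = 0.1457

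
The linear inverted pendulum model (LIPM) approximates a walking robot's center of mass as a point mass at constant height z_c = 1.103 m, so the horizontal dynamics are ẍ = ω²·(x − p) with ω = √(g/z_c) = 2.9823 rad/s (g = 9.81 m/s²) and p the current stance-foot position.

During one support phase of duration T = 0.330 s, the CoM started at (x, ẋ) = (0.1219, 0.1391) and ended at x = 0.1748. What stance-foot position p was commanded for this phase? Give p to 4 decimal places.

ωT = 2.9823·0.330 = 0.984159; cosh(ωT) = 1.524657, sinh(ωT) = 1.150904
x(T) = p + (x₀−p)·cosh(ωT) + (ẋ₀/ω)·sinh(ωT) ⇒ p·(1 − cosh) = x(T) − x₀·cosh − (ẋ₀/ω)·sinh
numerator   = 0.1748 − (0.1219)·1.524657 − (0.1391/2.9823)·1.150904 = -0.064736
denominator = 1 − 1.524657 = -0.524657
p = -0.064736 / -0.524657 = 0.1234

p = 0.1234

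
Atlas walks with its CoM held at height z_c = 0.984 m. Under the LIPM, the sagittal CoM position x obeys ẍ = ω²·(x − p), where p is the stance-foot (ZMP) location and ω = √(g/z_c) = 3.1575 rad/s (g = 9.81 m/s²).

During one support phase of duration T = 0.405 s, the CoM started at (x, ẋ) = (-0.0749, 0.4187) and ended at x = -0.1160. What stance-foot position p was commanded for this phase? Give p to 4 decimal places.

ωT = 3.1575·0.405 = 1.278788; cosh(ωT) = 1.935328, sinh(ωT) = 1.656953
x(T) = p + (x₀−p)·cosh(ωT) + (ẋ₀/ω)·sinh(ωT) ⇒ p·(1 − cosh) = x(T) − x₀·cosh − (ẋ₀/ω)·sinh
numerator   = -0.1160 − (-0.0749)·1.935328 − (0.4187/3.1575)·1.656953 = -0.190764
denominator = 1 − 1.935328 = -0.935328
p = -0.190764 / -0.935328 = 0.2040

p = 0.2040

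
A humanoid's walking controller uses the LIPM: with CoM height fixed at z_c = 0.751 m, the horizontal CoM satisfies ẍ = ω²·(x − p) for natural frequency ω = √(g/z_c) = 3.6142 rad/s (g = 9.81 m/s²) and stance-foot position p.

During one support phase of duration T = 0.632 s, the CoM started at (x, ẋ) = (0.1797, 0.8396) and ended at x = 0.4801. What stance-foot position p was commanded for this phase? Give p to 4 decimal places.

ωT = 3.6142·0.632 = 2.284174; cosh(ωT) = 4.959718, sinh(ωT) = 4.857860
x(T) = p + (x₀−p)·cosh(ωT) + (ẋ₀/ω)·sinh(ωT) ⇒ p·(1 − cosh) = x(T) − x₀·cosh − (ẋ₀/ω)·sinh
numerator   = 0.4801 − (0.1797)·4.959718 − (0.8396/3.6142)·4.857860 = -1.539671
denominator = 1 − 4.959718 = -3.959718
p = -1.539671 / -3.959718 = 0.3888

p = 0.3888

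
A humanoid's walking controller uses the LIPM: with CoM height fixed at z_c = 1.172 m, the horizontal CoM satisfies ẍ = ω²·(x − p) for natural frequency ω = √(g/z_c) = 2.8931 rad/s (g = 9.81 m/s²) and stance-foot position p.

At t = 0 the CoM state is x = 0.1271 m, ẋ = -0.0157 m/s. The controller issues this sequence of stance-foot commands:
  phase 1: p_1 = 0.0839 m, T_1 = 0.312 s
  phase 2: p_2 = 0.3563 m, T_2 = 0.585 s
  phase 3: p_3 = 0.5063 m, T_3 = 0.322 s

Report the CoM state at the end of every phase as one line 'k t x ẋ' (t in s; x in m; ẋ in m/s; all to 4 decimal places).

1 0.3120 0.1403 0.1062
2 0.8970 -0.1539 -1.3414
3 1.2190 -0.9588 -4.0148

phase 1: p=0.0839, T=0.312, ωT=0.902647, cosh=1.435809, sinh=1.030314; start (x,ẋ)=(0.127100, -0.015700) → end (x,ẋ)=(0.140336, 0.106228)
phase 2: p=0.3563, T=0.585, ωT=1.692463, cosh=2.808457, sinh=2.624391; start (x,ẋ)=(0.140336, 0.106228) → end (x,ẋ)=(-0.153864, -1.341398)
phase 3: p=0.5063, T=0.322, ωT=0.931578, cosh=1.466222, sinh=1.072290; start (x,ẋ)=(-0.153864, -1.341398) → end (x,ẋ)=(-0.958819, -4.014778)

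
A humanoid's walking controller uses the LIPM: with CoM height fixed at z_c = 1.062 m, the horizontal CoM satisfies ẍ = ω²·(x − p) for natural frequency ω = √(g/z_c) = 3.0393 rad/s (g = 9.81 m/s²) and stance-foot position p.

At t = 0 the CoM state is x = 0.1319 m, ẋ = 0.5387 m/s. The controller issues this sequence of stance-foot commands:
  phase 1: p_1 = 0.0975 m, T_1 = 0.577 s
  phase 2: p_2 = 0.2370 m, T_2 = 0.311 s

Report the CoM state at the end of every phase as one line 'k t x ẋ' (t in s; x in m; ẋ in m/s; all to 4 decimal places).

1 0.5770 0.6963 1.8952
2 0.8880 1.5985 4.3319

phase 1: p=0.0975, T=0.577, ωT=1.753676, cosh=2.974466, sinh=2.801330; start (x,ẋ)=(0.131900, 0.538700) → end (x,ẋ)=(0.696343, 1.895229)
phase 2: p=0.2370, T=0.311, ωT=0.945222, cosh=1.480989, sinh=1.092396; start (x,ẋ)=(0.696343, 1.895229) → end (x,ẋ)=(1.598472, 4.331887)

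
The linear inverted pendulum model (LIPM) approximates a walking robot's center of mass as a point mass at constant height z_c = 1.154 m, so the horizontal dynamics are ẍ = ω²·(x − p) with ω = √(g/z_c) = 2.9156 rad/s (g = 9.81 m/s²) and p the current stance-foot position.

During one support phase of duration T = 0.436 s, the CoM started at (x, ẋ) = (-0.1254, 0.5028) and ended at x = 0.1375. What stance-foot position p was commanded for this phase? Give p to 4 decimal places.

p = -0.1034

ωT = 2.9156·0.436 = 1.271202; cosh(ωT) = 1.922814, sinh(ωT) = 1.642320
x(T) = p + (x₀−p)·cosh(ωT) + (ẋ₀/ω)·sinh(ωT) ⇒ p·(1 − cosh) = x(T) − x₀·cosh − (ẋ₀/ω)·sinh
numerator   = 0.1375 − (-0.1254)·1.922814 − (0.5028/2.9156)·1.642320 = 0.095400
denominator = 1 − 1.922814 = -0.922814
p = 0.095400 / -0.922814 = -0.1034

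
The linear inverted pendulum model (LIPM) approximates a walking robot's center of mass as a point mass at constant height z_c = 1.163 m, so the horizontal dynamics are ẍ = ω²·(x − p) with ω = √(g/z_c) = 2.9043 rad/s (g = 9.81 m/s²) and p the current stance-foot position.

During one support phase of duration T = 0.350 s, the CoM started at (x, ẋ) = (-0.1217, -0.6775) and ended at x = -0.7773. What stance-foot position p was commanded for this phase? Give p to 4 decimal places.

ωT = 2.9043·0.350 = 1.016505; cosh(ωT) = 1.562688, sinh(ωT) = 1.200831
x(T) = p + (x₀−p)·cosh(ωT) + (ẋ₀/ω)·sinh(ωT) ⇒ p·(1 − cosh) = x(T) − x₀·cosh − (ẋ₀/ω)·sinh
numerator   = -0.7773 − (-0.1217)·1.562688 − (-0.6775/2.9043)·1.200831 = -0.306997
denominator = 1 − 1.562688 = -0.562688
p = -0.306997 / -0.562688 = 0.5456

p = 0.5456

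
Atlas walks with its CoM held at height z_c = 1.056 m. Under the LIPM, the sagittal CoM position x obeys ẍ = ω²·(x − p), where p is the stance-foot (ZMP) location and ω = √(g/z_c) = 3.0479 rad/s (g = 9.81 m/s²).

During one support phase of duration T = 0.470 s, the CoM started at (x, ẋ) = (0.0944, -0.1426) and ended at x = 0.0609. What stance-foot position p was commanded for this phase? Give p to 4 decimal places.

p = 0.0459

ωT = 3.0479·0.470 = 1.432513; cosh(ωT) = 2.213961, sinh(ωT) = 1.975253
x(T) = p + (x₀−p)·cosh(ωT) + (ẋ₀/ω)·sinh(ωT) ⇒ p·(1 − cosh) = x(T) − x₀·cosh − (ẋ₀/ω)·sinh
numerator   = 0.0609 − (0.0944)·2.213961 − (-0.1426/3.0479)·1.975253 = -0.055683
denominator = 1 − 2.213961 = -1.213961
p = -0.055683 / -1.213961 = 0.0459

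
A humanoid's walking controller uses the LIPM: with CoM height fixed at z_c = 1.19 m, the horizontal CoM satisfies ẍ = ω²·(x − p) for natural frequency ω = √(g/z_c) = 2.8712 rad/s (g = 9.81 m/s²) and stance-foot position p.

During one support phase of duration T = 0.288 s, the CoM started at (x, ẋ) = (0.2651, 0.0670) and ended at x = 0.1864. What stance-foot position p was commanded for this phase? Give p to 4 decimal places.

p = 0.5422

ωT = 2.8712·0.288 = 0.826906; cosh(ωT) = 1.361817, sinh(ωT) = 0.924416
x(T) = p + (x₀−p)·cosh(ωT) + (ẋ₀/ω)·sinh(ωT) ⇒ p·(1 − cosh) = x(T) − x₀·cosh − (ẋ₀/ω)·sinh
numerator   = 0.1864 − (0.2651)·1.361817 − (0.0670/2.8712)·0.924416 = -0.196189
denominator = 1 − 1.361817 = -0.361817
p = -0.196189 / -0.361817 = 0.5422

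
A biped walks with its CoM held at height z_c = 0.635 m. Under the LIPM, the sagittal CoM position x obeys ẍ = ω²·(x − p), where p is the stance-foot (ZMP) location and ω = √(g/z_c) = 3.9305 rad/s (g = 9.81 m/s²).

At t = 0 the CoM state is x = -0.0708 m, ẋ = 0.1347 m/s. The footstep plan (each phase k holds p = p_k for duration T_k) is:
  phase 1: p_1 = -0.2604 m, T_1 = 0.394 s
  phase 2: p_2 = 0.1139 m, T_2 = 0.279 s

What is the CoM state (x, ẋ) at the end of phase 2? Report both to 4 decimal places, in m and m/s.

x = 1.0734, ẋ = 4.2192

phase 1: p=-0.2604, T=0.394, ωT=1.548617, cosh=2.458750, sinh=2.246209; start (x,ẋ)=(-0.070800, 0.134700) → end (x,ẋ)=(0.282758, 2.005119)
phase 2: p=0.1139, T=0.279, ωT=1.096610, cosh=1.664000, sinh=1.329998; start (x,ẋ)=(0.282758, 2.005119) → end (x,ẋ)=(1.073369, 4.219231)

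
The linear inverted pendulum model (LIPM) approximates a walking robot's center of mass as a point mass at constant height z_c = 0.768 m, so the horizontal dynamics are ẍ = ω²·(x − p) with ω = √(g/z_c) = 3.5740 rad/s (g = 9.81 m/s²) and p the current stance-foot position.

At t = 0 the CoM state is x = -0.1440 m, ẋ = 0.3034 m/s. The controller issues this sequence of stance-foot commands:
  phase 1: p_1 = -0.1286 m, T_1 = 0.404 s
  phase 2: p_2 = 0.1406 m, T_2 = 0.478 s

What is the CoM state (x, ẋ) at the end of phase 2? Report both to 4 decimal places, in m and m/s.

x = 0.1837, ẋ = 0.3438

phase 1: p=-0.1286, T=0.404, ωT=1.443896, cosh=2.236589, sinh=2.000583; start (x,ẋ)=(-0.144000, 0.303400) → end (x,ẋ)=(0.006788, 0.568470)
phase 2: p=0.1406, T=0.478, ωT=1.708372, cosh=2.850564, sinh=2.669404; start (x,ẋ)=(0.006788, 0.568470) → end (x,ẋ)=(0.183747, 0.343831)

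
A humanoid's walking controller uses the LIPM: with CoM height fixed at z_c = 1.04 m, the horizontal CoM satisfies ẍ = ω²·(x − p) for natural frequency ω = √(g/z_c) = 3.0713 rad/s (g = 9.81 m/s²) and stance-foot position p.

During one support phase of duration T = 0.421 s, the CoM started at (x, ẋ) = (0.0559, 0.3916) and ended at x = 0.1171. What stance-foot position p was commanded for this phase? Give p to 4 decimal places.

ωT = 3.0713·0.421 = 1.293017; cosh(ωT) = 1.959103, sinh(ωT) = 1.684661
x(T) = p + (x₀−p)·cosh(ωT) + (ẋ₀/ω)·sinh(ωT) ⇒ p·(1 − cosh) = x(T) − x₀·cosh − (ẋ₀/ω)·sinh
numerator   = 0.1171 − (0.0559)·1.959103 − (0.3916/3.0713)·1.684661 = -0.207213
denominator = 1 − 1.959103 = -0.959103
p = -0.207213 / -0.959103 = 0.2160

p = 0.2160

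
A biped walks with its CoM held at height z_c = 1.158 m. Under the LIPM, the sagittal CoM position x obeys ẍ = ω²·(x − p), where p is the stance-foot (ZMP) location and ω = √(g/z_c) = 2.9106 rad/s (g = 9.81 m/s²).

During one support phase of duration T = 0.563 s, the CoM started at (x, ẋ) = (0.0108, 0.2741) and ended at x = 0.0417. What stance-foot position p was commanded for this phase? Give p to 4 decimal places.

p = 0.1319

ωT = 2.9106·0.563 = 1.638668; cosh(ωT) = 2.671273, sinh(ωT) = 2.477034
x(T) = p + (x₀−p)·cosh(ωT) + (ẋ₀/ω)·sinh(ωT) ⇒ p·(1 − cosh) = x(T) − x₀·cosh − (ẋ₀/ω)·sinh
numerator   = 0.0417 − (0.0108)·2.671273 − (0.2741/2.9106)·2.477034 = -0.220420
denominator = 1 − 2.671273 = -1.671273
p = -0.220420 / -1.671273 = 0.1319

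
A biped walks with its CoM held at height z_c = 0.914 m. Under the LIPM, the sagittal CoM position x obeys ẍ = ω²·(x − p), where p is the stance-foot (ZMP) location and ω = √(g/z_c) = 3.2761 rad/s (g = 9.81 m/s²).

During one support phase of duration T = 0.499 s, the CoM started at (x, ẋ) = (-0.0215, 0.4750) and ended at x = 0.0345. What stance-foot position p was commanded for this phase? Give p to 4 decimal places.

ωT = 3.2761·0.499 = 1.634774; cosh(ωT) = 2.661647, sinh(ωT) = 2.466651
x(T) = p + (x₀−p)·cosh(ωT) + (ẋ₀/ω)·sinh(ωT) ⇒ p·(1 − cosh) = x(T) − x₀·cosh − (ẋ₀/ω)·sinh
numerator   = 0.0345 − (-0.0215)·2.661647 − (0.4750/3.2761)·2.466651 = -0.265913
denominator = 1 − 2.661647 = -1.661647
p = -0.265913 / -1.661647 = 0.1600

p = 0.1600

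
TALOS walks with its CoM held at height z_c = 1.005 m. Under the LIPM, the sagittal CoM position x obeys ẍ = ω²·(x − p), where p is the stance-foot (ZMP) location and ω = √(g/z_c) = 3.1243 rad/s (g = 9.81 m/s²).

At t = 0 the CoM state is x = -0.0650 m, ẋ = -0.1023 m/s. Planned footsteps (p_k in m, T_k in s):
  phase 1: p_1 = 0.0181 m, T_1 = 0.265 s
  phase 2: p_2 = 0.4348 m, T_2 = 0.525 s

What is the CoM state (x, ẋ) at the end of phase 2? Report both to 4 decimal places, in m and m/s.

x = -1.3656, ẋ = -5.3593

phase 1: p=0.0181, T=0.265, ωT=0.827940, cosh=1.362773, sinh=0.925825; start (x,ẋ)=(-0.065000, -0.102300) → end (x,ẋ)=(-0.125461, -0.379783)
phase 2: p=0.4348, T=0.525, ωT=1.640257, cosh=2.675214, sinh=2.481284; start (x,ẋ)=(-0.125461, -0.379783) → end (x,ẋ)=(-1.365637, -5.359298)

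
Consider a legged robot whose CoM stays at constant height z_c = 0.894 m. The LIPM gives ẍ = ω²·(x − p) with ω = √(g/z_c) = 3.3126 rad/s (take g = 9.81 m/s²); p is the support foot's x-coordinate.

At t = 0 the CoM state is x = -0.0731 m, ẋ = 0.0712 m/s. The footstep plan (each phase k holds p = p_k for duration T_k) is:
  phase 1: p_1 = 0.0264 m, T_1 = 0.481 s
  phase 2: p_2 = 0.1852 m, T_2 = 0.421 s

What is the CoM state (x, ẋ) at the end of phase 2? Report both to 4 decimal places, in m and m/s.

phase 1: p=0.0264, T=0.481, ωT=1.593361, cosh=2.561749, sinh=2.358507; start (x,ẋ)=(-0.073100, 0.071200) → end (x,ẋ)=(-0.177801, -0.594976)
phase 2: p=0.1852, T=0.421, ωT=1.394605, cosh=2.140655, sinh=1.892724; start (x,ẋ)=(-0.177801, -0.594976) → end (x,ẋ)=(-0.931812, -3.549596)

x = -0.9318, ẋ = -3.5496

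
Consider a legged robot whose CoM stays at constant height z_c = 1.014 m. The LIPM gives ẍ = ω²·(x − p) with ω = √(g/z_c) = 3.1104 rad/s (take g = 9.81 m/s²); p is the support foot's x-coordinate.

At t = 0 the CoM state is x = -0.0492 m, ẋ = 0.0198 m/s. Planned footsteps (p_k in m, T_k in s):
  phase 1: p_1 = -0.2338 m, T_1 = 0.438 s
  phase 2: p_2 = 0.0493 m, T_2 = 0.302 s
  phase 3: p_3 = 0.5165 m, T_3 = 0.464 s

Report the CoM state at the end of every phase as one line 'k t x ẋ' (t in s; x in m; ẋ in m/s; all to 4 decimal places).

phase 1: p=-0.2338, T=0.438, ωT=1.362355, cosh=2.080719, sinh=1.824662; start (x,ẋ)=(-0.049200, 0.019800) → end (x,ẋ)=(0.161916, 1.088882)
phase 2: p=0.0493, T=0.302, ωT=0.939341, cosh=1.474590, sinh=1.083705; start (x,ẋ)=(0.161916, 1.088882) → end (x,ẋ)=(0.594743, 1.985256)
phase 3: p=0.5165, T=0.464, ωT=1.443226, cosh=2.235248, sinh=1.999084; start (x,ẋ)=(0.594743, 1.985256) → end (x,ẋ)=(1.967336, 4.924053)

1 0.4380 0.1619 1.0889
2 0.7400 0.5947 1.9853
3 1.2040 1.9673 4.9241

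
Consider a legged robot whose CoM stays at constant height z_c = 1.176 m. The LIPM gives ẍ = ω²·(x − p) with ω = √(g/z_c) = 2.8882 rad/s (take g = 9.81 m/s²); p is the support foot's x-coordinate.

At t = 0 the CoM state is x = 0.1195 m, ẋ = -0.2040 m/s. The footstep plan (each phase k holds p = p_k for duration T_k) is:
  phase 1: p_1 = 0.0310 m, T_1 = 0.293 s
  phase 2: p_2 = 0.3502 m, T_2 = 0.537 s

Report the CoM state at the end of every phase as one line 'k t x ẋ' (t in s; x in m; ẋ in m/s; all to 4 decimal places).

phase 1: p=0.0310, T=0.293, ωT=0.846243, cosh=1.379948, sinh=0.950924; start (x,ẋ)=(0.119500, -0.204000) → end (x,ẋ)=(0.085960, -0.038448)
phase 2: p=0.3502, T=0.537, ωT=1.550963, cosh=2.464027, sinh=2.251984; start (x,ẋ)=(0.085960, -0.038448) → end (x,ẋ)=(-0.330874, -1.813404)

1 0.2930 0.0860 -0.0384
2 0.8300 -0.3309 -1.8134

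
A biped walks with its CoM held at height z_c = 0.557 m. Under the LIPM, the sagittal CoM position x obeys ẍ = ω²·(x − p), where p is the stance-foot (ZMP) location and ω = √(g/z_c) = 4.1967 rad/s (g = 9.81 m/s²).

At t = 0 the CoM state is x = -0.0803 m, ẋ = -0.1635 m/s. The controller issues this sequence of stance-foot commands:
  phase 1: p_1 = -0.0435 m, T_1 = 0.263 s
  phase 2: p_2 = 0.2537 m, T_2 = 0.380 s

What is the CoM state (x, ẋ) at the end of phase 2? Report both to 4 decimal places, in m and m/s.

phase 1: p=-0.0435, T=0.263, ωT=1.103732, cosh=1.673515, sinh=1.341884; start (x,ẋ)=(-0.080300, -0.163500) → end (x,ẋ)=(-0.157364, -0.480858)
phase 2: p=0.2537, T=0.380, ωT=1.594746, cosh=2.565019, sinh=2.362059; start (x,ẋ)=(-0.157364, -0.480858) → end (x,ẋ)=(-1.071332, -5.308228)

x = -1.0713, ẋ = -5.3082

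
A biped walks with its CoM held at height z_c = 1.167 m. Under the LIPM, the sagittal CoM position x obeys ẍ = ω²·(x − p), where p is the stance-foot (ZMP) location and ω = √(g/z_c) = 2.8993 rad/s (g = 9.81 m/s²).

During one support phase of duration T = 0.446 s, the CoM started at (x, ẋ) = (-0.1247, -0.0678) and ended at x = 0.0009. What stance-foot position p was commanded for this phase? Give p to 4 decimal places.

p = -0.2967

ωT = 2.8993·0.446 = 1.293088; cosh(ωT) = 1.959222, sinh(ωT) = 1.684800
x(T) = p + (x₀−p)·cosh(ωT) + (ẋ₀/ω)·sinh(ωT) ⇒ p·(1 − cosh) = x(T) − x₀·cosh − (ẋ₀/ω)·sinh
numerator   = 0.0009 − (-0.1247)·1.959222 − (-0.0678/2.8993)·1.684800 = 0.284614
denominator = 1 − 1.959222 = -0.959222
p = 0.284614 / -0.959222 = -0.2967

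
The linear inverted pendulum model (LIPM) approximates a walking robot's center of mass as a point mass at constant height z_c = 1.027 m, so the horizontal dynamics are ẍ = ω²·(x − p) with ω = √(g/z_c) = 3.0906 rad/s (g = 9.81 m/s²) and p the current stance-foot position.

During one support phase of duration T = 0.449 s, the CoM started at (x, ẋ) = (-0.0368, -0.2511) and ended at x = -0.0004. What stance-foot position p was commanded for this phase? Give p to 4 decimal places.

p = -0.2044

ωT = 3.0906·0.449 = 1.387679; cosh(ωT) = 2.127599, sinh(ωT) = 1.877945
x(T) = p + (x₀−p)·cosh(ωT) + (ẋ₀/ω)·sinh(ωT) ⇒ p·(1 − cosh) = x(T) − x₀·cosh − (ẋ₀/ω)·sinh
numerator   = -0.0004 − (-0.0368)·2.127599 − (-0.2511/3.0906)·1.877945 = 0.230472
denominator = 1 − 2.127599 = -1.127599
p = 0.230472 / -1.127599 = -0.2044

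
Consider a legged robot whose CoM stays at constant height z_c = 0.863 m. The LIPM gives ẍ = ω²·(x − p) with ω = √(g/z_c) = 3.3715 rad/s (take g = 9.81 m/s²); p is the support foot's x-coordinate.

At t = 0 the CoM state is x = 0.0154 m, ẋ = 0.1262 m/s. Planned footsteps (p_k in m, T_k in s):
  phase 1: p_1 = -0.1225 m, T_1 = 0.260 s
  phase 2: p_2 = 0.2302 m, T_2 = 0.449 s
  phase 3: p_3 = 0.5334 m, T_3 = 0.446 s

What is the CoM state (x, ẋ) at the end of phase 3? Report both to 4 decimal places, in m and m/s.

x = 0.5109, ẋ = 0.2027

phase 1: p=-0.1225, T=0.260, ωT=0.876590, cosh=1.409446, sinh=0.993246; start (x,ẋ)=(0.015400, 0.126200) → end (x,ẋ)=(0.109041, 0.639662)
phase 2: p=0.2302, T=0.449, ωT=1.513804, cosh=2.382026, sinh=2.161955; start (x,ẋ)=(0.109041, 0.639662) → end (x,ẋ)=(0.351776, 0.640562)
phase 3: p=0.5334, T=0.446, ωT=1.503689, cosh=2.360281, sinh=2.137972; start (x,ẋ)=(0.351776, 0.640562) → end (x,ẋ)=(0.510917, 0.202730)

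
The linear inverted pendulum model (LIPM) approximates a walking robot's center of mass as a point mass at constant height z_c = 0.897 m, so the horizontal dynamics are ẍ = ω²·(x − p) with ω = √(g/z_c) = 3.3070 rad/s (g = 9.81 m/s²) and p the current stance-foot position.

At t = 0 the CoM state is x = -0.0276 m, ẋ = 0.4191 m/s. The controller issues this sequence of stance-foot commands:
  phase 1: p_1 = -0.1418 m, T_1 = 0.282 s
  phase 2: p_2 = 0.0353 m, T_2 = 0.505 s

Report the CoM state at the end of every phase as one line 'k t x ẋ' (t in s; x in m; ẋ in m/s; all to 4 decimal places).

1 0.2820 0.1618 1.0205
2 0.7870 1.1739 3.8787

phase 1: p=-0.1418, T=0.282, ωT=0.932574, cosh=1.467290, sinh=1.073751; start (x,ẋ)=(-0.027600, 0.419100) → end (x,ẋ)=(0.161842, 1.020454)
phase 2: p=0.0353, T=0.505, ωT=1.670035, cosh=2.750297, sinh=2.562057; start (x,ẋ)=(0.161842, 1.020454) → end (x,ẋ)=(1.173912, 3.878708)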